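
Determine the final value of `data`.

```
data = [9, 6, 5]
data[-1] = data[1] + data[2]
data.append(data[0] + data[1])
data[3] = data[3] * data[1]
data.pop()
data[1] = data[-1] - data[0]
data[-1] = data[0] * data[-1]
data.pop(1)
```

data[-1] = data[1]+data[2] = 6+5 = 11 → [9, 6, 11]
append data[0]+data[1] = 9+6 = 15 → [9, 6, 11, 15]
data[3] = data[3]*data[1] = 15*6 = 90 → [9, 6, 11, 90]
pop() removes 90 → [9, 6, 11]
data[1] = data[-1]-data[0] = 11-9 = 2 → [9, 2, 11]
data[-1] = data[0]*data[-1] = 9*11 = 99 → [9, 2, 99]
pop(1) removes 2 → [9, 99]

[9, 99]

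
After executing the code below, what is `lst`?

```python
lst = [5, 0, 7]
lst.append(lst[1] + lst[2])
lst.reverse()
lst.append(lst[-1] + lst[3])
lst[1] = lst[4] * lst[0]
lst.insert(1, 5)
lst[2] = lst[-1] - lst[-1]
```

append lst[1]+lst[2] = 0+7 = 7 → [5, 0, 7, 7]
reverse → [7, 7, 0, 5]
append lst[-1]+lst[3] = 5+5 = 10 → [7, 7, 0, 5, 10]
lst[1] = lst[4]*lst[0] = 10*7 = 70 → [7, 70, 0, 5, 10]
insert 5 at 1 → [7, 5, 70, 0, 5, 10]
lst[2] = lst[-1]-lst[-1] = 10-10 = 0 → [7, 5, 0, 0, 5, 10]

[7, 5, 0, 0, 5, 10]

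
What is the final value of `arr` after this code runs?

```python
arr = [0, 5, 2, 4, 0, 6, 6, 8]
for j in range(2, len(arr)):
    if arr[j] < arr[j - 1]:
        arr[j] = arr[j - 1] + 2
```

j=2: 2<5, arr[2] = 5+2 = 7 → [0, 5, 7, 4, 0, 6, 6, 8]
j=3: 4<7, arr[3] = 7+2 = 9 → [0, 5, 7, 9, 0, 6, 6, 8]
j=4: 0<9, arr[4] = 9+2 = 11 → [0, 5, 7, 9, 11, 6, 6, 8]
j=5: 6<11, arr[5] = 11+2 = 13 → [0, 5, 7, 9, 11, 13, 6, 8]
j=6: 6<13, arr[6] = 13+2 = 15 → [0, 5, 7, 9, 11, 13, 15, 8]
j=7: 8<15, arr[7] = 15+2 = 17 → [0, 5, 7, 9, 11, 13, 15, 17]

[0, 5, 7, 9, 11, 13, 15, 17]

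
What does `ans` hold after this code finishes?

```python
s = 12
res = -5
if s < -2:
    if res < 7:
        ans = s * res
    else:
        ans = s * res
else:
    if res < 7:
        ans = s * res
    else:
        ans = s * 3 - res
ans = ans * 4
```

s=12, res=-5
s < -2 is False; res < 7 is True
→ ans = s * res = -60
ans = (-60)*4 = -240

-240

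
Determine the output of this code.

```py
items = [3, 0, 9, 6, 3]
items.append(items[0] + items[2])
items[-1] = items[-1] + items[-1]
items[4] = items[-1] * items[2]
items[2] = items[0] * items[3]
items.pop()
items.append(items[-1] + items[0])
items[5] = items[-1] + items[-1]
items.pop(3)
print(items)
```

append items[0]+items[2] = 3+9 = 12 → [3, 0, 9, 6, 3, 12]
items[-1] = items[-1]+items[-1] = 12+12 = 24 → [3, 0, 9, 6, 3, 24]
items[4] = items[-1]*items[2] = 24*9 = 216 → [3, 0, 9, 6, 216, 24]
items[2] = items[0]*items[3] = 3*6 = 18 → [3, 0, 18, 6, 216, 24]
pop() removes 24 → [3, 0, 18, 6, 216]
append items[-1]+items[0] = 216+3 = 219 → [3, 0, 18, 6, 216, 219]
items[5] = items[-1]+items[-1] = 219+219 = 438 → [3, 0, 18, 6, 216, 438]
pop(3) removes 6 → [3, 0, 18, 216, 438]

[3, 0, 18, 216, 438]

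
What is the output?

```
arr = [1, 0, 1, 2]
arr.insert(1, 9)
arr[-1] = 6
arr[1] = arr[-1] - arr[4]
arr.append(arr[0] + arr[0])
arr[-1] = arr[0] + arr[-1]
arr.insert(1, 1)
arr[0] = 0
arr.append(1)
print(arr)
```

insert 9 at 1 → [1, 9, 0, 1, 2]
arr[-1] = 6 → [1, 9, 0, 1, 6]
arr[1] = arr[-1]-arr[4] = 6-6 = 0 → [1, 0, 0, 1, 6]
append arr[0]+arr[0] = 1+1 = 2 → [1, 0, 0, 1, 6, 2]
arr[-1] = arr[0]+arr[-1] = 1+2 = 3 → [1, 0, 0, 1, 6, 3]
insert 1 at 1 → [1, 1, 0, 0, 1, 6, 3]
arr[0] = 0 → [0, 1, 0, 0, 1, 6, 3]
append 1 → [0, 1, 0, 0, 1, 6, 3, 1]

[0, 1, 0, 0, 1, 6, 3, 1]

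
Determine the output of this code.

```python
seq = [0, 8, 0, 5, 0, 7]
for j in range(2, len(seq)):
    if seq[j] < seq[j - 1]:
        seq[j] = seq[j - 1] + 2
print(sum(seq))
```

j=2: 0<8, seq[2] = 8+2 = 10 → [0, 8, 10, 5, 0, 7]
j=3: 5<10, seq[3] = 10+2 = 12 → [0, 8, 10, 12, 0, 7]
j=4: 0<12, seq[4] = 12+2 = 14 → [0, 8, 10, 12, 14, 7]
j=5: 7<14, seq[5] = 14+2 = 16 → [0, 8, 10, 12, 14, 16]
sum = 60

60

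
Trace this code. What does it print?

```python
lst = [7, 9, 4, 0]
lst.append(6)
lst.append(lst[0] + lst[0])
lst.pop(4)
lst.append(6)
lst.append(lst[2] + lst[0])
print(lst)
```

[7, 9, 4, 0, 14, 6, 11]

append 6 → [7, 9, 4, 0, 6]
append lst[0]+lst[0] = 7+7 = 14 → [7, 9, 4, 0, 6, 14]
pop(4) removes 6 → [7, 9, 4, 0, 14]
append 6 → [7, 9, 4, 0, 14, 6]
append lst[2]+lst[0] = 4+7 = 11 → [7, 9, 4, 0, 14, 6, 11]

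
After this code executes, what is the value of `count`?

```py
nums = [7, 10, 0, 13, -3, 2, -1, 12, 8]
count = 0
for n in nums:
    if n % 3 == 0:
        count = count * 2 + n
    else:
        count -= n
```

n=7: not %3==0, count = 0-7 = -7
n=10: not %3==0, count = (-7)-10 = -17
n=0: %3==0, count = (-17)*2+0 = -34
n=13: not %3==0, count = (-34)-13 = -47
n=-3: %3==0, count = (-47)*2+(-3) = -97
n=2: not %3==0, count = (-97)-2 = -99
n=-1: not %3==0, count = (-99)-(-1) = -98
n=12: %3==0, count = (-98)*2+12 = -184
n=8: not %3==0, count = (-184)-8 = -192

-192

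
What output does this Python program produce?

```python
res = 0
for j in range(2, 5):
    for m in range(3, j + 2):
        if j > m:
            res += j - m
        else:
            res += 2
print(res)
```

11

j=2,m=3: not 2>3, res = 0+2 = 2
j=3,m=3: not 3>3, res = 2+2 = 4
j=3,m=4: not 3>4, res = 4+2 = 6
j=4,m=3: 4>3, res = 6+1 = 7
j=4,m=4: not 4>4, res = 7+2 = 9
j=4,m=5: not 4>5, res = 9+2 = 11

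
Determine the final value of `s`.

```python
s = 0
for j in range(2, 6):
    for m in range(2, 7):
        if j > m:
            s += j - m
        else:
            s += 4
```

66

j=2,m=2: not 2>2, s = 0+4 = 4
j=2,m=3: not 2>3, s = 4+4 = 8
j=2,m=4: not 2>4, s = 8+4 = 12
j=2,m=5: not 2>5, s = 12+4 = 16
j=2,m=6: not 2>6, s = 16+4 = 20
j=3,m=2: 3>2, s = 20+1 = 21
j=3,m=3: not 3>3, s = 21+4 = 25
j=3,m=4: not 3>4, s = 25+4 = 29
j=3,m=5: not 3>5, s = 29+4 = 33
j=3,m=6: not 3>6, s = 33+4 = 37
j=4,m=2: 4>2, s = 37+2 = 39
j=4,m=3: 4>3, s = 39+1 = 40
j=4,m=4: not 4>4, s = 40+4 = 44
j=4,m=5: not 4>5, s = 44+4 = 48
j=4,m=6: not 4>6, s = 48+4 = 52
j=5,m=2: 5>2, s = 52+3 = 55
j=5,m=3: 5>3, s = 55+2 = 57
j=5,m=4: 5>4, s = 57+1 = 58
j=5,m=5: not 5>5, s = 58+4 = 62
j=5,m=6: not 5>6, s = 62+4 = 66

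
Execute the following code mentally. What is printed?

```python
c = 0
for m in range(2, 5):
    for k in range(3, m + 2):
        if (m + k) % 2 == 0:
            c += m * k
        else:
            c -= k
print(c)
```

m=2,k=3: odd sum, c = 0-3 = -3
m=3,k=3: even sum, c = (-3)+9 = 6
m=3,k=4: odd sum, c = 6-4 = 2
m=4,k=3: odd sum, c = 2-3 = -1
m=4,k=4: even sum, c = (-1)+16 = 15
m=4,k=5: odd sum, c = 15-5 = 10

10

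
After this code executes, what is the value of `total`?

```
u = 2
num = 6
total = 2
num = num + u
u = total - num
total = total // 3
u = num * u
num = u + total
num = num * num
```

num = 6+2 = 8
u = 2-8 = -6
total = 2//3 = 0
u = 8*(-6) = -48
num = (-48)+0 = -48
num = (-48)*(-48) = 2304

0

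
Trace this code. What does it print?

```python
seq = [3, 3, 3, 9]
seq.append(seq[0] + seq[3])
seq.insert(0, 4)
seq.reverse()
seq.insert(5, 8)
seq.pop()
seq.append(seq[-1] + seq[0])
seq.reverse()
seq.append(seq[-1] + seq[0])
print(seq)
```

[20, 8, 3, 3, 3, 9, 12, 32]

append seq[0]+seq[3] = 3+9 = 12 → [3, 3, 3, 9, 12]
insert 4 at 0 → [4, 3, 3, 3, 9, 12]
reverse → [12, 9, 3, 3, 3, 4]
insert 8 at 5 → [12, 9, 3, 3, 3, 8, 4]
pop() removes 4 → [12, 9, 3, 3, 3, 8]
append seq[-1]+seq[0] = 8+12 = 20 → [12, 9, 3, 3, 3, 8, 20]
reverse → [20, 8, 3, 3, 3, 9, 12]
append seq[-1]+seq[0] = 12+20 = 32 → [20, 8, 3, 3, 3, 9, 12, 32]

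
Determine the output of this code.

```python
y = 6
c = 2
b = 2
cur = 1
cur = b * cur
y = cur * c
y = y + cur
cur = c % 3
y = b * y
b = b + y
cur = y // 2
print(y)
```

12

cur = 2*1 = 2
y = 2*2 = 4
y = 4+2 = 6
cur = 2%3 = 2
y = 2*6 = 12
b = 2+12 = 14
cur = 12//2 = 6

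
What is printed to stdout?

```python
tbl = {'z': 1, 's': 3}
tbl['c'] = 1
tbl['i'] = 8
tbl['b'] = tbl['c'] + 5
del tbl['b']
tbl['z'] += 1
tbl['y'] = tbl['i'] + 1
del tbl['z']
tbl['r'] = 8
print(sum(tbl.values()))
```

29

tbl['c'] = 1 → {'z': 1, 's': 3, 'c': 1}
tbl['i'] = 8 → {'z': 1, 's': 3, 'c': 1, 'i': 8}
tbl['b'] = tbl['c']+5 = 6 → {'z': 1, 's': 3, 'c': 1, 'i': 8, 'b': 6}
del 'b' → {'z': 1, 's': 3, 'c': 1, 'i': 8}
tbl['z'] = 1+1 = 2 → {'z': 2, 's': 3, 'c': 1, 'i': 8}
tbl['y'] = tbl['i']+1 = 9 → {'z': 2, 's': 3, 'c': 1, 'i': 8, 'y': 9}
del 'z' → {'s': 3, 'c': 1, 'i': 8, 'y': 9}
tbl['r'] = 8 → {'s': 3, 'c': 1, 'i': 8, 'y': 9, 'r': 8}
sum of values = 29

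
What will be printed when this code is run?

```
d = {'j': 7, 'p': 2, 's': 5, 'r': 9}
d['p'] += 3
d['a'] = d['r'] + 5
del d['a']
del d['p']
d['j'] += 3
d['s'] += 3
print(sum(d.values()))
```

d['p'] = 2+3 = 5 → {'j': 7, 'p': 5, 's': 5, 'r': 9}
d['a'] = d['r']+5 = 14 → {'j': 7, 'p': 5, 's': 5, 'r': 9, 'a': 14}
del 'a' → {'j': 7, 'p': 5, 's': 5, 'r': 9}
del 'p' → {'j': 7, 's': 5, 'r': 9}
d['j'] = 7+3 = 10 → {'j': 10, 's': 5, 'r': 9}
d['s'] = 5+3 = 8 → {'j': 10, 's': 8, 'r': 9}
sum of values = 27

27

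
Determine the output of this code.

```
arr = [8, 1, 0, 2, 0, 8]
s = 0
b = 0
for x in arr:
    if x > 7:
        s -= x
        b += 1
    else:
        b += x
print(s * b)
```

x=8: >7, s = 0-8 = -8; b=1
x=1: not >7; b=2
x=0: not >7; b=2
x=2: not >7; b=4
x=0: not >7; b=4
x=8: >7, s = (-8)-8 = -16; b=5
s*b = (-16)*5 = -80

-80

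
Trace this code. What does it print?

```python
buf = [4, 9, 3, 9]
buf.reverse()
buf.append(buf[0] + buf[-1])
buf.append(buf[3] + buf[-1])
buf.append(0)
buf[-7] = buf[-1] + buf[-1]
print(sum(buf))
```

46

reverse → [9, 3, 9, 4]
append buf[0]+buf[-1] = 9+4 = 13 → [9, 3, 9, 4, 13]
append buf[3]+buf[-1] = 4+13 = 17 → [9, 3, 9, 4, 13, 17]
append 0 → [9, 3, 9, 4, 13, 17, 0]
buf[-7] = buf[-1]+buf[-1] = 0+0 = 0 → [0, 3, 9, 4, 13, 17, 0]
sum = 46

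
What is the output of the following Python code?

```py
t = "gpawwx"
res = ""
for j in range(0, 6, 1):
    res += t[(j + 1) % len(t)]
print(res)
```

pawwxg

j=0: add t[1]='p' → 'p'
j=1: add t[2]='a' → 'pa'
j=2: add t[3]='w' → 'paw'
j=3: add t[4]='w' → 'paww'
j=4: add t[5]='x' → 'pawwx'
j=5: add t[0]='g' → 'pawwxg'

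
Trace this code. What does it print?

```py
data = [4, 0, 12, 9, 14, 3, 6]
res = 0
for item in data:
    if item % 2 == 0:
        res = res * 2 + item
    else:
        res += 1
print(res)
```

item=4: even, res = 0*2+4 = 4
item=0: even, res = 4*2+0 = 8
item=12: even, res = 8*2+12 = 28
item=9: not even, res = 28+1 = 29
item=14: even, res = 29*2+14 = 72
item=3: not even, res = 72+1 = 73
item=6: even, res = 73*2+6 = 152

152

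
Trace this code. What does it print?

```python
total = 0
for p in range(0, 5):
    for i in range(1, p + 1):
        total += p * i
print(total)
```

p=1,i=1: total = 0+1 = 1
p=2,i=1: total = 1+2 = 3
p=2,i=2: total = 3+4 = 7
p=3,i=1: total = 7+3 = 10
p=3,i=2: total = 10+6 = 16
p=3,i=3: total = 16+9 = 25
p=4,i=1: total = 25+4 = 29
p=4,i=2: total = 29+8 = 37
p=4,i=3: total = 37+12 = 49
p=4,i=4: total = 49+16 = 65

65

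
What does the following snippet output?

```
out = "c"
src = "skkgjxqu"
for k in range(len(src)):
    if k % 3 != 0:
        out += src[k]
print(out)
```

ckkjxu

k=0: skip
k=1: add 'k' → 'ck'
k=2: add 'k' → 'ckk'
k=3: skip
k=4: add 'j' → 'ckkj'
k=5: add 'x' → 'ckkjx'
k=6: skip
k=7: add 'u' → 'ckkjxu'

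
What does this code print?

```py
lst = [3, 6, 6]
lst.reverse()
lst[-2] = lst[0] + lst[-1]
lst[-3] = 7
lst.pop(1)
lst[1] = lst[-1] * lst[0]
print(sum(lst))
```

reverse → [6, 6, 3]
lst[-2] = lst[0]+lst[-1] = 6+3 = 9 → [6, 9, 3]
lst[-3] = 7 → [7, 9, 3]
pop(1) removes 9 → [7, 3]
lst[1] = lst[-1]*lst[0] = 3*7 = 21 → [7, 21]
sum = 28

28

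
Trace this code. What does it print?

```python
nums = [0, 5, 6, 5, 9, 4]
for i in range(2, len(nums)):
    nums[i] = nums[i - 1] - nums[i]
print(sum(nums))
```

i=2: nums[2] = 5-6 = -1 → [0, 5, -1, 5, 9, 4]
i=3: nums[3] = (-1)-5 = -6 → [0, 5, -1, -6, 9, 4]
i=4: nums[4] = (-6)-9 = -15 → [0, 5, -1, -6, -15, 4]
i=5: nums[5] = (-15)-4 = -19 → [0, 5, -1, -6, -15, -19]
sum = -36

-36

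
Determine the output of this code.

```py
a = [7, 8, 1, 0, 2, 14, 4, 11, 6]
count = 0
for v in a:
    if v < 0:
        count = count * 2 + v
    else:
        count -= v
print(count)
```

-53

v=7: not <0, count = 0-7 = -7
v=8: not <0, count = (-7)-8 = -15
v=1: not <0, count = (-15)-1 = -16
v=0: not <0, count = (-16)-0 = -16
v=2: not <0, count = (-16)-2 = -18
v=14: not <0, count = (-18)-14 = -32
v=4: not <0, count = (-32)-4 = -36
v=11: not <0, count = (-36)-11 = -47
v=6: not <0, count = (-47)-6 = -53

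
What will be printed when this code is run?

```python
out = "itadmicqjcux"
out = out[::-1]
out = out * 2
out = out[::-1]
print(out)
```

reverse → 'xucjqcimdati'
repeat ×2 → 'xucjqcimdatixucjqcimdati'
reverse → 'itadmicqjcuxitadmicqjcux'

itadmicqjcuxitadmicqjcux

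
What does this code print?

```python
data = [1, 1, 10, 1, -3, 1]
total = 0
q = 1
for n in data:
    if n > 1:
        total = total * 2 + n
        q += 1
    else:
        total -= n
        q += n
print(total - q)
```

4

n=1: not >1, total = 0-1 = -1; q=2
n=1: not >1, total = (-1)-1 = -2; q=3
n=10: >1, total = (-2)*2+10 = 6; q=4
n=1: not >1, total = 6-1 = 5; q=5
n=-3: not >1, total = 5-(-3) = 8; q=2
n=1: not >1, total = 8-1 = 7; q=3
total-q = 7-3 = 4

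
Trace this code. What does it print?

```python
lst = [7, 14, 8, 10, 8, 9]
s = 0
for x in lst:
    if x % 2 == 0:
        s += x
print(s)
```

x=7: not even
x=14: even, s = 0+14 = 14
x=8: even, s = 14+8 = 22
x=10: even, s = 22+10 = 32
x=8: even, s = 32+8 = 40
x=9: not even

40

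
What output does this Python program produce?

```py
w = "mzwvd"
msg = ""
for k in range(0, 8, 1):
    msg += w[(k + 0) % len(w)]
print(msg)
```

k=0: add w[0]='m' → 'm'
k=1: add w[1]='z' → 'mz'
k=2: add w[2]='w' → 'mzw'
k=3: add w[3]='v' → 'mzwv'
k=4: add w[4]='d' → 'mzwvd'
k=5: add w[0]='m' → 'mzwvdm'
k=6: add w[1]='z' → 'mzwvdmz'
k=7: add w[2]='w' → 'mzwvdmzw'

mzwvdmzw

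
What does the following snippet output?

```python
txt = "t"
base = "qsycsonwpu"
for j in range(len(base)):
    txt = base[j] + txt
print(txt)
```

upwnoscysqt

j=0: prepend 'q' → 'qt'
j=1: prepend 's' → 'sqt'
j=2: prepend 'y' → 'ysqt'
j=3: prepend 'c' → 'cysqt'
j=4: prepend 's' → 'scysqt'
j=5: prepend 'o' → 'oscysqt'
j=6: prepend 'n' → 'noscysqt'
j=7: prepend 'w' → 'wnoscysqt'
j=8: prepend 'p' → 'pwnoscysqt'
j=9: prepend 'u' → 'upwnoscysqt'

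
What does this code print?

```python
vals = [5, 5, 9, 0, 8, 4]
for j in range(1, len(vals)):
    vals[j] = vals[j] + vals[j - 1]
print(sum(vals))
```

j=1: vals[1] = 5+5 = 10 → [5, 10, 9, 0, 8, 4]
j=2: vals[2] = 9+10 = 19 → [5, 10, 19, 0, 8, 4]
j=3: vals[3] = 0+19 = 19 → [5, 10, 19, 19, 8, 4]
j=4: vals[4] = 8+19 = 27 → [5, 10, 19, 19, 27, 4]
j=5: vals[5] = 4+27 = 31 → [5, 10, 19, 19, 27, 31]
sum = 111

111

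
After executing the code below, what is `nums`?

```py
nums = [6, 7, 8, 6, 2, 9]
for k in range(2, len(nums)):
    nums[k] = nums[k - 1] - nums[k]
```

k=2: nums[2] = 7-8 = -1 → [6, 7, -1, 6, 2, 9]
k=3: nums[3] = (-1)-6 = -7 → [6, 7, -1, -7, 2, 9]
k=4: nums[4] = (-7)-2 = -9 → [6, 7, -1, -7, -9, 9]
k=5: nums[5] = (-9)-9 = -18 → [6, 7, -1, -7, -9, -18]

[6, 7, -1, -7, -9, -18]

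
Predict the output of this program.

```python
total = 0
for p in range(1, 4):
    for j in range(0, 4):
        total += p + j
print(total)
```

42

p=1,j=0: total = 0+1 = 1
p=1,j=1: total = 1+2 = 3
p=1,j=2: total = 3+3 = 6
p=1,j=3: total = 6+4 = 10
p=2,j=0: total = 10+2 = 12
p=2,j=1: total = 12+3 = 15
p=2,j=2: total = 15+4 = 19
p=2,j=3: total = 19+5 = 24
p=3,j=0: total = 24+3 = 27
p=3,j=1: total = 27+4 = 31
p=3,j=2: total = 31+5 = 36
p=3,j=3: total = 36+6 = 42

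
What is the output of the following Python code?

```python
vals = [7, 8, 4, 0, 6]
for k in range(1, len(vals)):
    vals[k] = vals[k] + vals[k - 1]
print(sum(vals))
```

k=1: vals[1] = 8+7 = 15 → [7, 15, 4, 0, 6]
k=2: vals[2] = 4+15 = 19 → [7, 15, 19, 0, 6]
k=3: vals[3] = 0+19 = 19 → [7, 15, 19, 19, 6]
k=4: vals[4] = 6+19 = 25 → [7, 15, 19, 19, 25]
sum = 85

85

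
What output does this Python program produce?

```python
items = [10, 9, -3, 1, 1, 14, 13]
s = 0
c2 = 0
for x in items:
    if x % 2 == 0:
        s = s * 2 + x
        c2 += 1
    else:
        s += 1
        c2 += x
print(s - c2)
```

x=10: even, s = 0*2+10 = 10; c2=1
x=9: not even, s = 10+1 = 11; c2=10
x=-3: not even, s = 11+1 = 12; c2=7
x=1: not even, s = 12+1 = 13; c2=8
x=1: not even, s = 13+1 = 14; c2=9
x=14: even, s = 14*2+14 = 42; c2=10
x=13: not even, s = 42+1 = 43; c2=23
s-c2 = 43-23 = 20

20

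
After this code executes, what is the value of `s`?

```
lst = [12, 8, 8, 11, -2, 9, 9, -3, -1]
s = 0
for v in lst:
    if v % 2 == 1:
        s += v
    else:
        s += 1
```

29

v=12: not odd, s = 0+1 = 1
v=8: not odd, s = 1+1 = 2
v=8: not odd, s = 2+1 = 3
v=11: odd, s = 3+11 = 14
v=-2: not odd, s = 14+1 = 15
v=9: odd, s = 15+9 = 24
v=9: odd, s = 24+9 = 33
v=-3: odd, s = 33+(-3) = 30
v=-1: odd, s = 30+(-1) = 29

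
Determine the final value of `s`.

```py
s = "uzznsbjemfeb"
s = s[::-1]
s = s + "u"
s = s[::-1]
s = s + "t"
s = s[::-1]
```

'tbefmejbsnzzuu'

reverse → 'befmejbsnzzu'
+ 'u' → 'befmejbsnzzuu'
reverse → 'uuzznsbjemfeb'
+ 't' → 'uuzznsbjemfebt'
reverse → 'tbefmejbsnzzuu'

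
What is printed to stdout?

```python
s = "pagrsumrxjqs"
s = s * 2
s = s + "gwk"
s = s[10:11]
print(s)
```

q

repeat ×2 → 'pagrsumrxjqspagrsumrxjqs'
+ 'gwk' → 'pagrsumrxjqspagrsumrxjqsgwk'
slice [10:11] → 'q'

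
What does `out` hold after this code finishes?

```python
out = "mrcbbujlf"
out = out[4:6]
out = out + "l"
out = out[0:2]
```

slice [4:6] → 'bu'
+ 'l' → 'bul'
slice [0:2] → 'bu'

'bu'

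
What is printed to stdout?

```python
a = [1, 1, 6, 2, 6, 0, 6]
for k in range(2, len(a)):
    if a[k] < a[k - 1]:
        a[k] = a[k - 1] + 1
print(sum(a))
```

42

k=2: 6>=1, unchanged → [1, 1, 6, 2, 6, 0, 6]
k=3: 2<6, a[3] = 6+1 = 7 → [1, 1, 6, 7, 6, 0, 6]
k=4: 6<7, a[4] = 7+1 = 8 → [1, 1, 6, 7, 8, 0, 6]
k=5: 0<8, a[5] = 8+1 = 9 → [1, 1, 6, 7, 8, 9, 6]
k=6: 6<9, a[6] = 9+1 = 10 → [1, 1, 6, 7, 8, 9, 10]
sum = 42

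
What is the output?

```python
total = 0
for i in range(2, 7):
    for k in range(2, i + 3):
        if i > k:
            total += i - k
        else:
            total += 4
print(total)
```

80

i=2,k=2: not 2>2, total = 0+4 = 4
i=2,k=3: not 2>3, total = 4+4 = 8
i=2,k=4: not 2>4, total = 8+4 = 12
i=3,k=2: 3>2, total = 12+1 = 13
i=3,k=3: not 3>3, total = 13+4 = 17
i=3,k=4: not 3>4, total = 17+4 = 21
i=3,k=5: not 3>5, total = 21+4 = 25
i=4,k=2: 4>2, total = 25+2 = 27
i=4,k=3: 4>3, total = 27+1 = 28
i=4,k=4: not 4>4, total = 28+4 = 32
i=4,k=5: not 4>5, total = 32+4 = 36
i=4,k=6: not 4>6, total = 36+4 = 40
i=5,k=2: 5>2, total = 40+3 = 43
i=5,k=3: 5>3, total = 43+2 = 45
i=5,k=4: 5>4, total = 45+1 = 46
i=5,k=5: not 5>5, total = 46+4 = 50
i=5,k=6: not 5>6, total = 50+4 = 54
i=5,k=7: not 5>7, total = 54+4 = 58
i=6,k=2: 6>2, total = 58+4 = 62
i=6,k=3: 6>3, total = 62+3 = 65
i=6,k=4: 6>4, total = 65+2 = 67
i=6,k=5: 6>5, total = 67+1 = 68
i=6,k=6: not 6>6, total = 68+4 = 72
i=6,k=7: not 6>7, total = 72+4 = 76
i=6,k=8: not 6>8, total = 76+4 = 80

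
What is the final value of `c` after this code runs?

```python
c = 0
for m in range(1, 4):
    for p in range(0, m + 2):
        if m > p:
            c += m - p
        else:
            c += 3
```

m=1,p=0: 1>0, c = 0+1 = 1
m=1,p=1: not 1>1, c = 1+3 = 4
m=1,p=2: not 1>2, c = 4+3 = 7
m=2,p=0: 2>0, c = 7+2 = 9
m=2,p=1: 2>1, c = 9+1 = 10
m=2,p=2: not 2>2, c = 10+3 = 13
m=2,p=3: not 2>3, c = 13+3 = 16
m=3,p=0: 3>0, c = 16+3 = 19
m=3,p=1: 3>1, c = 19+2 = 21
m=3,p=2: 3>2, c = 21+1 = 22
m=3,p=3: not 3>3, c = 22+3 = 25
m=3,p=4: not 3>4, c = 25+3 = 28

28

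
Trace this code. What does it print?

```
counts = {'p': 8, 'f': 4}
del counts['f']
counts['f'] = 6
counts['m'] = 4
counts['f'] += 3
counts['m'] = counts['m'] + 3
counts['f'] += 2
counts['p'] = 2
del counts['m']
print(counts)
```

{'p': 2, 'f': 11}

del 'f' → {'p': 8}
counts['f'] = 6 → {'p': 8, 'f': 6}
counts['m'] = 4 → {'p': 8, 'f': 6, 'm': 4}
counts['f'] = 6+3 = 9 → {'p': 8, 'f': 9, 'm': 4}
counts['m'] = counts['m']+3 = 7 → {'p': 8, 'f': 9, 'm': 7}
counts['f'] = 9+2 = 11 → {'p': 8, 'f': 11, 'm': 7}
counts['p'] = 2 → {'p': 2, 'f': 11, 'm': 7}
del 'm' → {'p': 2, 'f': 11}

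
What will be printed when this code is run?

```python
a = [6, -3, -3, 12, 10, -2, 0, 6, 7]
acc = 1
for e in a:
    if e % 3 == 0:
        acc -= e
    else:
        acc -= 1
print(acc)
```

-20

e=6: %3==0, acc = 1-6 = -5
e=-3: %3==0, acc = (-5)-(-3) = -2
e=-3: %3==0, acc = (-2)-(-3) = 1
e=12: %3==0, acc = 1-12 = -11
e=10: not %3==0, acc = (-11)-1 = -12
e=-2: not %3==0, acc = (-12)-1 = -13
e=0: %3==0, acc = (-13)-0 = -13
e=6: %3==0, acc = (-13)-6 = -19
e=7: not %3==0, acc = (-19)-1 = -20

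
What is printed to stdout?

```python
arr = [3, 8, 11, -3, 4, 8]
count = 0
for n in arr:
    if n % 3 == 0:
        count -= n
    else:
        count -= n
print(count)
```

n=3: %3==0, count = 0-3 = -3
n=8: not %3==0, count = (-3)-8 = -11
n=11: not %3==0, count = (-11)-11 = -22
n=-3: %3==0, count = (-22)-(-3) = -19
n=4: not %3==0, count = (-19)-4 = -23
n=8: not %3==0, count = (-23)-8 = -31

-31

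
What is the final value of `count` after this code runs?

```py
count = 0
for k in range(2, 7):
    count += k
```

k=2: count = 0+2 = 2
k=3: count = 2+3 = 5
k=4: count = 5+4 = 9
k=5: count = 9+5 = 14
k=6: count = 14+6 = 20

20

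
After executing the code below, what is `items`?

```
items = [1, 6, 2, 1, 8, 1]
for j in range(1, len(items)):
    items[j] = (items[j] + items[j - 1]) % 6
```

j=1: items[1] = (6+1)%6 = 1 → [1, 1, 2, 1, 8, 1]
j=2: items[2] = (2+1)%6 = 3 → [1, 1, 3, 1, 8, 1]
j=3: items[3] = (1+3)%6 = 4 → [1, 1, 3, 4, 8, 1]
j=4: items[4] = (8+4)%6 = 0 → [1, 1, 3, 4, 0, 1]
j=5: items[5] = (1+0)%6 = 1 → [1, 1, 3, 4, 0, 1]

[1, 1, 3, 4, 0, 1]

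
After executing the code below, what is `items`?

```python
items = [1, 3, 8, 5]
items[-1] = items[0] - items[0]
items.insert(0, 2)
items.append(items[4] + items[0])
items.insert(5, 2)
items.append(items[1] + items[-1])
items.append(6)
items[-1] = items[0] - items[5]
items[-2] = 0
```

[2, 1, 3, 8, 0, 2, 2, 0, 0]

items[-1] = items[0]-items[0] = 1-1 = 0 → [1, 3, 8, 0]
insert 2 at 0 → [2, 1, 3, 8, 0]
append items[4]+items[0] = 0+2 = 2 → [2, 1, 3, 8, 0, 2]
insert 2 at 5 → [2, 1, 3, 8, 0, 2, 2]
append items[1]+items[-1] = 1+2 = 3 → [2, 1, 3, 8, 0, 2, 2, 3]
append 6 → [2, 1, 3, 8, 0, 2, 2, 3, 6]
items[-1] = items[0]-items[5] = 2-2 = 0 → [2, 1, 3, 8, 0, 2, 2, 3, 0]
items[-2] = 0 → [2, 1, 3, 8, 0, 2, 2, 0, 0]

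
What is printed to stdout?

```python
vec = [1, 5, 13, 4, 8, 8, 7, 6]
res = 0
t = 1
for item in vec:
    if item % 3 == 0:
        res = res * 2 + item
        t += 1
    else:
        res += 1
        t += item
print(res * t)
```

960

item=1: not %3==0, res = 0+1 = 1; t=2
item=5: not %3==0, res = 1+1 = 2; t=7
item=13: not %3==0, res = 2+1 = 3; t=20
item=4: not %3==0, res = 3+1 = 4; t=24
item=8: not %3==0, res = 4+1 = 5; t=32
item=8: not %3==0, res = 5+1 = 6; t=40
item=7: not %3==0, res = 6+1 = 7; t=47
item=6: %3==0, res = 7*2+6 = 20; t=48
res*t = 20*48 = 960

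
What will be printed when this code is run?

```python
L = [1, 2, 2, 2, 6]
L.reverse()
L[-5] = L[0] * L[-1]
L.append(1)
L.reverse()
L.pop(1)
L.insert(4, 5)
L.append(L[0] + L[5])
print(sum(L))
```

reverse → [6, 2, 2, 2, 1]
L[-5] = L[0]*L[-1] = 6*1 = 6 → [6, 2, 2, 2, 1]
append 1 → [6, 2, 2, 2, 1, 1]
reverse → [1, 1, 2, 2, 2, 6]
pop(1) removes 1 → [1, 2, 2, 2, 6]
insert 5 at 4 → [1, 2, 2, 2, 5, 6]
append L[0]+L[5] = 1+6 = 7 → [1, 2, 2, 2, 5, 6, 7]
sum = 25

25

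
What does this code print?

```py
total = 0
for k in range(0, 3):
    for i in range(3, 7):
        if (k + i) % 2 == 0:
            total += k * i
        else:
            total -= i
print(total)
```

2

k=0,i=3: odd sum, total = 0-3 = -3
k=0,i=4: even sum, total = (-3)+0 = -3
k=0,i=5: odd sum, total = (-3)-5 = -8
k=0,i=6: even sum, total = (-8)+0 = -8
k=1,i=3: even sum, total = (-8)+3 = -5
k=1,i=4: odd sum, total = (-5)-4 = -9
k=1,i=5: even sum, total = (-9)+5 = -4
k=1,i=6: odd sum, total = (-4)-6 = -10
k=2,i=3: odd sum, total = (-10)-3 = -13
k=2,i=4: even sum, total = (-13)+8 = -5
k=2,i=5: odd sum, total = (-5)-5 = -10
k=2,i=6: even sum, total = (-10)+12 = 2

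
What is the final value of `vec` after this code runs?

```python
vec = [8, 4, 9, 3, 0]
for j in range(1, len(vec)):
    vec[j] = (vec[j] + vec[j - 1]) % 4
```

j=1: vec[1] = (4+8)%4 = 0 → [8, 0, 9, 3, 0]
j=2: vec[2] = (9+0)%4 = 1 → [8, 0, 1, 3, 0]
j=3: vec[3] = (3+1)%4 = 0 → [8, 0, 1, 0, 0]
j=4: vec[4] = (0+0)%4 = 0 → [8, 0, 1, 0, 0]

[8, 0, 1, 0, 0]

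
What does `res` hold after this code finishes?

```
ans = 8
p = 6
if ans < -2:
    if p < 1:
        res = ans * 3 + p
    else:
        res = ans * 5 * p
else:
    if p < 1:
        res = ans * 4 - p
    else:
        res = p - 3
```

3

ans=8, p=6
ans < -2 is False; p < 1 is False
→ res = p - 3 = 3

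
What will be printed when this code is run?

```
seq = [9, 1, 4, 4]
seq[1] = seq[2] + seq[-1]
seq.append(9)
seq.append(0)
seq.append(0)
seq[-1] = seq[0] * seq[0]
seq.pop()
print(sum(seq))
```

seq[1] = seq[2]+seq[-1] = 4+4 = 8 → [9, 8, 4, 4]
append 9 → [9, 8, 4, 4, 9]
append 0 → [9, 8, 4, 4, 9, 0]
append 0 → [9, 8, 4, 4, 9, 0, 0]
seq[-1] = seq[0]*seq[0] = 9*9 = 81 → [9, 8, 4, 4, 9, 0, 81]
pop() removes 81 → [9, 8, 4, 4, 9, 0]
sum = 34

34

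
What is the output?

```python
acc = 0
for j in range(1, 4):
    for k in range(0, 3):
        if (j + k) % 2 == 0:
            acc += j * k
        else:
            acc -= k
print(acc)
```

j=1,k=0: odd sum, acc = 0-0 = 0
j=1,k=1: even sum, acc = 0+1 = 1
j=1,k=2: odd sum, acc = 1-2 = -1
j=2,k=0: even sum, acc = (-1)+0 = -1
j=2,k=1: odd sum, acc = (-1)-1 = -2
j=2,k=2: even sum, acc = (-2)+4 = 2
j=3,k=0: odd sum, acc = 2-0 = 2
j=3,k=1: even sum, acc = 2+3 = 5
j=3,k=2: odd sum, acc = 5-2 = 3

3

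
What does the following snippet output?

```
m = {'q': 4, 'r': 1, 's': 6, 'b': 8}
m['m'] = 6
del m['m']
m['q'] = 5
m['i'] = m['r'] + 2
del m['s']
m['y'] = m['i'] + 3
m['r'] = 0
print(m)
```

m['m'] = 6 → {'q': 4, 'r': 1, 's': 6, 'b': 8, 'm': 6}
del 'm' → {'q': 4, 'r': 1, 's': 6, 'b': 8}
m['q'] = 5 → {'q': 5, 'r': 1, 's': 6, 'b': 8}
m['i'] = m['r']+2 = 3 → {'q': 5, 'r': 1, 's': 6, 'b': 8, 'i': 3}
del 's' → {'q': 5, 'r': 1, 'b': 8, 'i': 3}
m['y'] = m['i']+3 = 6 → {'q': 5, 'r': 1, 'b': 8, 'i': 3, 'y': 6}
m['r'] = 0 → {'q': 5, 'r': 0, 'b': 8, 'i': 3, 'y': 6}

{'q': 5, 'r': 0, 'b': 8, 'i': 3, 'y': 6}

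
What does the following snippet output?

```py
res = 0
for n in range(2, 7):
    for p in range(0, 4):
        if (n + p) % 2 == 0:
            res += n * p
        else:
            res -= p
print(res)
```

n=2,p=0: even sum, res = 0+0 = 0
n=2,p=1: odd sum, res = 0-1 = -1
n=2,p=2: even sum, res = (-1)+4 = 3
n=2,p=3: odd sum, res = 3-3 = 0
n=3,p=0: odd sum, res = 0-0 = 0
n=3,p=1: even sum, res = 0+3 = 3
n=3,p=2: odd sum, res = 3-2 = 1
n=3,p=3: even sum, res = 1+9 = 10
n=4,p=0: even sum, res = 10+0 = 10
n=4,p=1: odd sum, res = 10-1 = 9
n=4,p=2: even sum, res = 9+8 = 17
n=4,p=3: odd sum, res = 17-3 = 14
n=5,p=0: odd sum, res = 14-0 = 14
n=5,p=1: even sum, res = 14+5 = 19
n=5,p=2: odd sum, res = 19-2 = 17
n=5,p=3: even sum, res = 17+15 = 32
n=6,p=0: even sum, res = 32+0 = 32
n=6,p=1: odd sum, res = 32-1 = 31
n=6,p=2: even sum, res = 31+12 = 43
n=6,p=3: odd sum, res = 43-3 = 40

40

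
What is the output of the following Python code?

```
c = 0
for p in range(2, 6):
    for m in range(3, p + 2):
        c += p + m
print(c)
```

80

p=2,m=3: c = 0+5 = 5
p=3,m=3: c = 5+6 = 11
p=3,m=4: c = 11+7 = 18
p=4,m=3: c = 18+7 = 25
p=4,m=4: c = 25+8 = 33
p=4,m=5: c = 33+9 = 42
p=5,m=3: c = 42+8 = 50
p=5,m=4: c = 50+9 = 59
p=5,m=5: c = 59+10 = 69
p=5,m=6: c = 69+11 = 80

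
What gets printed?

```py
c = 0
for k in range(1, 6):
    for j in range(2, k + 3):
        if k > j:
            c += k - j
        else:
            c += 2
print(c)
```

k=1,j=2: not 1>2, c = 0+2 = 2
k=1,j=3: not 1>3, c = 2+2 = 4
k=2,j=2: not 2>2, c = 4+2 = 6
k=2,j=3: not 2>3, c = 6+2 = 8
k=2,j=4: not 2>4, c = 8+2 = 10
k=3,j=2: 3>2, c = 10+1 = 11
k=3,j=3: not 3>3, c = 11+2 = 13
k=3,j=4: not 3>4, c = 13+2 = 15
k=3,j=5: not 3>5, c = 15+2 = 17
k=4,j=2: 4>2, c = 17+2 = 19
k=4,j=3: 4>3, c = 19+1 = 20
k=4,j=4: not 4>4, c = 20+2 = 22
k=4,j=5: not 4>5, c = 22+2 = 24
k=4,j=6: not 4>6, c = 24+2 = 26
k=5,j=2: 5>2, c = 26+3 = 29
k=5,j=3: 5>3, c = 29+2 = 31
k=5,j=4: 5>4, c = 31+1 = 32
k=5,j=5: not 5>5, c = 32+2 = 34
k=5,j=6: not 5>6, c = 34+2 = 36
k=5,j=7: not 5>7, c = 36+2 = 38

38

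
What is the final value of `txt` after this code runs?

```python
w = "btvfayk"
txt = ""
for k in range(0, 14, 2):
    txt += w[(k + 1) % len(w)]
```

k=0: add w[1]='t' → 't'
k=2: add w[3]='f' → 'tf'
k=4: add w[5]='y' → 'tfy'
k=6: add w[0]='b' → 'tfyb'
k=8: add w[2]='v' → 'tfybv'
k=10: add w[4]='a' → 'tfybva'
k=12: add w[6]='k' → 'tfybvak'

'tfybvak'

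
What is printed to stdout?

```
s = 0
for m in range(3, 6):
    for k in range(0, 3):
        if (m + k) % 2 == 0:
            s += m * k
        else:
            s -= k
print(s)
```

11

m=3,k=0: odd sum, s = 0-0 = 0
m=3,k=1: even sum, s = 0+3 = 3
m=3,k=2: odd sum, s = 3-2 = 1
m=4,k=0: even sum, s = 1+0 = 1
m=4,k=1: odd sum, s = 1-1 = 0
m=4,k=2: even sum, s = 0+8 = 8
m=5,k=0: odd sum, s = 8-0 = 8
m=5,k=1: even sum, s = 8+5 = 13
m=5,k=2: odd sum, s = 13-2 = 11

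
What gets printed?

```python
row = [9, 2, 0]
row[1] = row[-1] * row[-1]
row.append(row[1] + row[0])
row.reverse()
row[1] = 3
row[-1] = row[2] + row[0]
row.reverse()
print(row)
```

row[1] = row[-1]*row[-1] = 0*0 = 0 → [9, 0, 0]
append row[1]+row[0] = 0+9 = 9 → [9, 0, 0, 9]
reverse → [9, 0, 0, 9]
row[1] = 3 → [9, 3, 0, 9]
row[-1] = row[2]+row[0] = 0+9 = 9 → [9, 3, 0, 9]
reverse → [9, 0, 3, 9]

[9, 0, 3, 9]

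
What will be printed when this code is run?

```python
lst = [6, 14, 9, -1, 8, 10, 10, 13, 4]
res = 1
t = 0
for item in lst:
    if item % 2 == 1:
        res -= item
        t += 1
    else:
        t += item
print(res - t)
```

-75

item=6: not odd; t=6
item=14: not odd; t=20
item=9: odd, res = 1-9 = -8; t=21
item=-1: odd, res = (-8)-(-1) = -7; t=22
item=8: not odd; t=30
item=10: not odd; t=40
item=10: not odd; t=50
item=13: odd, res = (-7)-13 = -20; t=51
item=4: not odd; t=55
res-t = (-20)-55 = -75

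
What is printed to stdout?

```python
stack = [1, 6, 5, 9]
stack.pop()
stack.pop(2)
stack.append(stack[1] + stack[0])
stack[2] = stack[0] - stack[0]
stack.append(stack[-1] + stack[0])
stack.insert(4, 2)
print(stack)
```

pop() removes 9 → [1, 6, 5]
pop(2) removes 5 → [1, 6]
append stack[1]+stack[0] = 6+1 = 7 → [1, 6, 7]
stack[2] = stack[0]-stack[0] = 1-1 = 0 → [1, 6, 0]
append stack[-1]+stack[0] = 0+1 = 1 → [1, 6, 0, 1]
insert 2 at 4 → [1, 6, 0, 1, 2]

[1, 6, 0, 1, 2]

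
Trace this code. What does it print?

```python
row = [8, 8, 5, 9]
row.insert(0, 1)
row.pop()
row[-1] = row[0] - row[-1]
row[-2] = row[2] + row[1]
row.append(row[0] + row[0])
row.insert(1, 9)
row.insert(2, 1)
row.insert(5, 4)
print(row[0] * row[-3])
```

insert 1 at 0 → [1, 8, 8, 5, 9]
pop() removes 9 → [1, 8, 8, 5]
row[-1] = row[0]-row[-1] = 1-5 = -4 → [1, 8, 8, -4]
row[-2] = row[2]+row[1] = 8+8 = 16 → [1, 8, 16, -4]
append row[0]+row[0] = 1+1 = 2 → [1, 8, 16, -4, 2]
insert 9 at 1 → [1, 9, 8, 16, -4, 2]
insert 1 at 2 → [1, 9, 1, 8, 16, -4, 2]
insert 4 at 5 → [1, 9, 1, 8, 16, 4, -4, 2]
row[0]*row[-3] = 1*4 = 4

4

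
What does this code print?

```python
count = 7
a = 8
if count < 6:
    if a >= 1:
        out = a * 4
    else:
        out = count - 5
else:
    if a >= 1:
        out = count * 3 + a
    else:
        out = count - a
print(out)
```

29

count=7, a=8
count < 6 is False; a >= 1 is True
→ out = count * 3 + a = 29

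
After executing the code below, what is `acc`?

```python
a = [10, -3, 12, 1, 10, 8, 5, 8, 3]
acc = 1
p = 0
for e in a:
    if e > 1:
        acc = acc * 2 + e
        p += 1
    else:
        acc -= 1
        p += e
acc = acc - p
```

1314

e=10: >1, acc = 1*2+10 = 12; p=1
e=-3: not >1, acc = 12-1 = 11; p=-2
e=12: >1, acc = 11*2+12 = 34; p=-1
e=1: not >1, acc = 34-1 = 33; p=0
e=10: >1, acc = 33*2+10 = 76; p=1
e=8: >1, acc = 76*2+8 = 160; p=2
e=5: >1, acc = 160*2+5 = 325; p=3
e=8: >1, acc = 325*2+8 = 658; p=4
e=3: >1, acc = 658*2+3 = 1319; p=5
acc-p = 1319-5 = 1314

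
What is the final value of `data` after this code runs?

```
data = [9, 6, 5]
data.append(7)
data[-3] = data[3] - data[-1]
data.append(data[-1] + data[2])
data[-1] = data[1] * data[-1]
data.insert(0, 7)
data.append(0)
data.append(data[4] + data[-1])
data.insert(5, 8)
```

[7, 9, 0, 5, 7, 8, 0, 0, 7]

append 7 → [9, 6, 5, 7]
data[-3] = data[3]-data[-1] = 7-7 = 0 → [9, 0, 5, 7]
append data[-1]+data[2] = 7+5 = 12 → [9, 0, 5, 7, 12]
data[-1] = data[1]*data[-1] = 0*12 = 0 → [9, 0, 5, 7, 0]
insert 7 at 0 → [7, 9, 0, 5, 7, 0]
append 0 → [7, 9, 0, 5, 7, 0, 0]
append data[4]+data[-1] = 7+0 = 7 → [7, 9, 0, 5, 7, 0, 0, 7]
insert 8 at 5 → [7, 9, 0, 5, 7, 8, 0, 0, 7]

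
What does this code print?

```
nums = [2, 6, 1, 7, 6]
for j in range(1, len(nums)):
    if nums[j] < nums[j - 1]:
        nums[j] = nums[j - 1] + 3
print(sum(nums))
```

44

j=1: 6>=2, unchanged → [2, 6, 1, 7, 6]
j=2: 1<6, nums[2] = 6+3 = 9 → [2, 6, 9, 7, 6]
j=3: 7<9, nums[3] = 9+3 = 12 → [2, 6, 9, 12, 6]
j=4: 6<12, nums[4] = 12+3 = 15 → [2, 6, 9, 12, 15]
sum = 44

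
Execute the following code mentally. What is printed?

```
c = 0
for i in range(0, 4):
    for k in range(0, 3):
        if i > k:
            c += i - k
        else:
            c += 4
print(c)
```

34

i=0,k=0: not 0>0, c = 0+4 = 4
i=0,k=1: not 0>1, c = 4+4 = 8
i=0,k=2: not 0>2, c = 8+4 = 12
i=1,k=0: 1>0, c = 12+1 = 13
i=1,k=1: not 1>1, c = 13+4 = 17
i=1,k=2: not 1>2, c = 17+4 = 21
i=2,k=0: 2>0, c = 21+2 = 23
i=2,k=1: 2>1, c = 23+1 = 24
i=2,k=2: not 2>2, c = 24+4 = 28
i=3,k=0: 3>0, c = 28+3 = 31
i=3,k=1: 3>1, c = 31+2 = 33
i=3,k=2: 3>2, c = 33+1 = 34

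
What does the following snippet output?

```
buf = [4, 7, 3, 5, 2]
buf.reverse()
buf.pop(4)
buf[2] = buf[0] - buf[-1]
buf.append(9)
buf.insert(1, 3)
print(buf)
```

reverse → [2, 5, 3, 7, 4]
pop(4) removes 4 → [2, 5, 3, 7]
buf[2] = buf[0]-buf[-1] = 2-7 = -5 → [2, 5, -5, 7]
append 9 → [2, 5, -5, 7, 9]
insert 3 at 1 → [2, 3, 5, -5, 7, 9]

[2, 3, 5, -5, 7, 9]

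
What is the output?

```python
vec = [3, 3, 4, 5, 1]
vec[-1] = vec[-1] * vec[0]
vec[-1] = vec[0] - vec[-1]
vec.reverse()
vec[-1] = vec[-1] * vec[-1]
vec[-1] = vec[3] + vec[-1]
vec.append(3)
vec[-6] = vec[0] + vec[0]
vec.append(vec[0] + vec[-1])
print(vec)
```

vec[-1] = vec[-1]*vec[0] = 1*3 = 3 → [3, 3, 4, 5, 3]
vec[-1] = vec[0]-vec[-1] = 3-3 = 0 → [3, 3, 4, 5, 0]
reverse → [0, 5, 4, 3, 3]
vec[-1] = vec[-1]*vec[-1] = 3*3 = 9 → [0, 5, 4, 3, 9]
vec[-1] = vec[3]+vec[-1] = 3+9 = 12 → [0, 5, 4, 3, 12]
append 3 → [0, 5, 4, 3, 12, 3]
vec[-6] = vec[0]+vec[0] = 0+0 = 0 → [0, 5, 4, 3, 12, 3]
append vec[0]+vec[-1] = 0+3 = 3 → [0, 5, 4, 3, 12, 3, 3]

[0, 5, 4, 3, 12, 3, 3]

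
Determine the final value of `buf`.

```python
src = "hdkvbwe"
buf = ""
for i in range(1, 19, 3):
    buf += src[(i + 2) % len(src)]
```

i=1: add src[3]='v' → 'v'
i=4: add src[6]='e' → 've'
i=7: add src[2]='k' → 'vek'
i=10: add src[5]='w' → 'vekw'
i=13: add src[1]='d' → 'vekwd'
i=16: add src[4]='b' → 'vekwdb'

'vekwdb'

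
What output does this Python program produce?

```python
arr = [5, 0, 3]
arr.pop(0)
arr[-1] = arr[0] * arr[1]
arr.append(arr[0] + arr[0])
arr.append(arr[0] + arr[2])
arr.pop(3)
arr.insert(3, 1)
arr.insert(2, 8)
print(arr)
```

[0, 0, 8, 0, 1]

pop(0) removes 5 → [0, 3]
arr[-1] = arr[0]*arr[1] = 0*3 = 0 → [0, 0]
append arr[0]+arr[0] = 0+0 = 0 → [0, 0, 0]
append arr[0]+arr[2] = 0+0 = 0 → [0, 0, 0, 0]
pop(3) removes 0 → [0, 0, 0]
insert 1 at 3 → [0, 0, 0, 1]
insert 8 at 2 → [0, 0, 8, 0, 1]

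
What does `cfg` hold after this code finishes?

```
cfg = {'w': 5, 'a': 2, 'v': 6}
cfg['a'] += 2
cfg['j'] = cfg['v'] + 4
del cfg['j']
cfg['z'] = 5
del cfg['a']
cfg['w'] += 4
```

cfg['a'] = 2+2 = 4 → {'w': 5, 'a': 4, 'v': 6}
cfg['j'] = cfg['v']+4 = 10 → {'w': 5, 'a': 4, 'v': 6, 'j': 10}
del 'j' → {'w': 5, 'a': 4, 'v': 6}
cfg['z'] = 5 → {'w': 5, 'a': 4, 'v': 6, 'z': 5}
del 'a' → {'w': 5, 'v': 6, 'z': 5}
cfg['w'] = 5+4 = 9 → {'w': 9, 'v': 6, 'z': 5}

{'w': 9, 'v': 6, 'z': 5}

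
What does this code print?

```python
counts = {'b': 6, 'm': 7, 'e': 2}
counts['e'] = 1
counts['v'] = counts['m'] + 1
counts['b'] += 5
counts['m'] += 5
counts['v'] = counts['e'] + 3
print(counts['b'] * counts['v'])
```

counts['e'] = 1 → {'b': 6, 'm': 7, 'e': 1}
counts['v'] = counts['m']+1 = 8 → {'b': 6, 'm': 7, 'e': 1, 'v': 8}
counts['b'] = 6+5 = 11 → {'b': 11, 'm': 7, 'e': 1, 'v': 8}
counts['m'] = 7+5 = 12 → {'b': 11, 'm': 12, 'e': 1, 'v': 8}
counts['v'] = counts['e']+3 = 4 → {'b': 11, 'm': 12, 'e': 1, 'v': 4}
counts['b']*counts['v'] = 11*4 = 44

44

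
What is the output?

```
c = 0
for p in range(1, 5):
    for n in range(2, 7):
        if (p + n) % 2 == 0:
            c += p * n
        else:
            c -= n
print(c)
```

p=1,n=2: odd sum, c = 0-2 = -2
p=1,n=3: even sum, c = (-2)+3 = 1
p=1,n=4: odd sum, c = 1-4 = -3
p=1,n=5: even sum, c = (-3)+5 = 2
p=1,n=6: odd sum, c = 2-6 = -4
p=2,n=2: even sum, c = (-4)+4 = 0
p=2,n=3: odd sum, c = 0-3 = -3
p=2,n=4: even sum, c = (-3)+8 = 5
p=2,n=5: odd sum, c = 5-5 = 0
p=2,n=6: even sum, c = 0+12 = 12
p=3,n=2: odd sum, c = 12-2 = 10
p=3,n=3: even sum, c = 10+9 = 19
p=3,n=4: odd sum, c = 19-4 = 15
p=3,n=5: even sum, c = 15+15 = 30
p=3,n=6: odd sum, c = 30-6 = 24
p=4,n=2: even sum, c = 24+8 = 32
p=4,n=3: odd sum, c = 32-3 = 29
p=4,n=4: even sum, c = 29+16 = 45
p=4,n=5: odd sum, c = 45-5 = 40
p=4,n=6: even sum, c = 40+24 = 64

64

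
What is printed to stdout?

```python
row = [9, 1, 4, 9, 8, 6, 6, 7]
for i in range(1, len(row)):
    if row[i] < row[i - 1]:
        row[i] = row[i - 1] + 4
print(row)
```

i=1: 1<9, row[1] = 9+4 = 13 → [9, 13, 4, 9, 8, 6, 6, 7]
i=2: 4<13, row[2] = 13+4 = 17 → [9, 13, 17, 9, 8, 6, 6, 7]
i=3: 9<17, row[3] = 17+4 = 21 → [9, 13, 17, 21, 8, 6, 6, 7]
i=4: 8<21, row[4] = 21+4 = 25 → [9, 13, 17, 21, 25, 6, 6, 7]
i=5: 6<25, row[5] = 25+4 = 29 → [9, 13, 17, 21, 25, 29, 6, 7]
i=6: 6<29, row[6] = 29+4 = 33 → [9, 13, 17, 21, 25, 29, 33, 7]
i=7: 7<33, row[7] = 33+4 = 37 → [9, 13, 17, 21, 25, 29, 33, 37]

[9, 13, 17, 21, 25, 29, 33, 37]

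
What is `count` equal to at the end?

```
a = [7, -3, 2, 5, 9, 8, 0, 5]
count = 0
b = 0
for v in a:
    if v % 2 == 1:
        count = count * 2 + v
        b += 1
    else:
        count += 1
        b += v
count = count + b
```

158

v=7: odd, count = 0*2+7 = 7; b=1
v=-3: odd, count = 7*2+(-3) = 11; b=2
v=2: not odd, count = 11+1 = 12; b=4
v=5: odd, count = 12*2+5 = 29; b=5
v=9: odd, count = 29*2+9 = 67; b=6
v=8: not odd, count = 67+1 = 68; b=14
v=0: not odd, count = 68+1 = 69; b=14
v=5: odd, count = 69*2+5 = 143; b=15
count+b = 143+15 = 158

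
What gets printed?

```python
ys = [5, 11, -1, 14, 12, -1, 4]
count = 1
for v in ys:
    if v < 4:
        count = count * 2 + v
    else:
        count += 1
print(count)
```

14

v=5: not <4, count = 1+1 = 2
v=11: not <4, count = 2+1 = 3
v=-1: <4, count = 3*2+(-1) = 5
v=14: not <4, count = 5+1 = 6
v=12: not <4, count = 6+1 = 7
v=-1: <4, count = 7*2+(-1) = 13
v=4: not <4, count = 13+1 = 14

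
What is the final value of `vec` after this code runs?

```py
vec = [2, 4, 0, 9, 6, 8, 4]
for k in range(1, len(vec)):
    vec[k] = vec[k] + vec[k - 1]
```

k=1: vec[1] = 4+2 = 6 → [2, 6, 0, 9, 6, 8, 4]
k=2: vec[2] = 0+6 = 6 → [2, 6, 6, 9, 6, 8, 4]
k=3: vec[3] = 9+6 = 15 → [2, 6, 6, 15, 6, 8, 4]
k=4: vec[4] = 6+15 = 21 → [2, 6, 6, 15, 21, 8, 4]
k=5: vec[5] = 8+21 = 29 → [2, 6, 6, 15, 21, 29, 4]
k=6: vec[6] = 4+29 = 33 → [2, 6, 6, 15, 21, 29, 33]

[2, 6, 6, 15, 21, 29, 33]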